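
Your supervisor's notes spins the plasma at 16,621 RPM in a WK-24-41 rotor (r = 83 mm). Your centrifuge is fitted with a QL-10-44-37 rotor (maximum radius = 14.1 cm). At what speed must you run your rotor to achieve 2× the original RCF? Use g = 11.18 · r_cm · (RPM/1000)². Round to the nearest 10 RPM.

Original rotor: r = 83 mm = 8.3 cm
RCF = 11.18 × r × (N/1000)²
RCF_original = 11.18 × 8.3 × (16.621)² = 11.18 × 8.3 × 276.257641 ≈ 25,635.1 × g
Target RCF = 2 × 25,635.1 ≈ 51,270.2 × g
51,270.2 = 11.18 × 14.1 × (N/1000)²
(N/1000)² = 51,270.2 / 157.638 = 325.2401
N = 1000 × √325.2401 ≈ 18,034.4

≈ 18030 RPM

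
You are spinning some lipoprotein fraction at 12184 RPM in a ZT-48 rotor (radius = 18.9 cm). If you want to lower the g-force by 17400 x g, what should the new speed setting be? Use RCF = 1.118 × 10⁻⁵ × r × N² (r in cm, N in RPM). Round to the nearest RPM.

Current RCF = 1.118 × 10⁻⁵ × 18.9 × (12184)² = 1.118 × 10⁻⁵ × 18.9 × 148,449,856 ≈ 31,367.8 × g
Target RCF = 31,367.8 − 17,400 = 13,967.8 × g
N² = 13,967.8 / (21.1302 × 10⁻⁵) = 66,103,492
N ≈ √66,103,492 ≈ 8,130.4

≈ 8130 RPM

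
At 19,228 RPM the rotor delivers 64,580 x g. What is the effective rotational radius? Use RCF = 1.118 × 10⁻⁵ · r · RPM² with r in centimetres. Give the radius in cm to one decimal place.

r ≈ 15.6 cm

64580 = 1.118 × 10⁻⁵ × r × (19228)²
r = 64580 / (1.118 × 10⁻⁵ × 369,715,984) = 64580 / 4133.425 ≈ 15.624 cm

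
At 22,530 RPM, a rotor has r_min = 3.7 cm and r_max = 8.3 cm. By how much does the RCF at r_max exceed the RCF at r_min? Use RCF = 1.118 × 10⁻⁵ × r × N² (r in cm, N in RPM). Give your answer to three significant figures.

26100 g

RCF_max = 1.118 × 10⁻⁵ × 8.3 × (22530)² = 1.118 × 10⁻⁵ × 8.3 × 507,600,900 ≈ 47,102.3 × g
RCF_min = 1.118 × 10⁻⁵ × 3.7 × (22530)² = 1.118 × 10⁻⁵ × 3.7 × 507,600,900 ≈ 20,997.4 × g
ΔRCF = 47,102.3 − 20,997.4 = 26,104.9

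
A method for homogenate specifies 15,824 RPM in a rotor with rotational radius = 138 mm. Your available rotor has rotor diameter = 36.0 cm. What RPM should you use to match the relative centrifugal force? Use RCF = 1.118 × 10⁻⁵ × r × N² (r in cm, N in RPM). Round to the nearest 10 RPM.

Original rotor: r = 138 mm = 13.8 cm
RCF_original = 1.118 × 10⁻⁵ × 13.8 × (15824)² = 1.118 × 10⁻⁵ × 13.8 × 250,398,976 ≈ 38,632.6 × g
Your rotor: r = 36.0 / 2 = 18 cm
38,632.6 = 1.118 × 10⁻⁵ × 18 × N²
N² = 38,632.6 / (20.124 × 10⁻⁵) = 191,972,769
N ≈ √191,972,769 ≈ 13,855.4

13860 RPM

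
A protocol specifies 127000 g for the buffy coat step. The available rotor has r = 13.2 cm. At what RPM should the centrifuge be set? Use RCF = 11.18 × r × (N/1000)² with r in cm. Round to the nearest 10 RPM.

≈ 29340 RPM

127,000 = 11.18 × 13.2 × (N/1000)²
(N/1000)² = 127,000 / 147.576 = 860.5735
N = 1000 × √860.5735 ≈ 29,335.5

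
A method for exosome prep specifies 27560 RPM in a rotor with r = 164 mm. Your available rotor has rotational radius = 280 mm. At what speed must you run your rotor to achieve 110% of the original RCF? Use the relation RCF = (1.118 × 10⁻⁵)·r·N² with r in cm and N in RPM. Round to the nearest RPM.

Original rotor: r = 164 mm = 16.4 cm
RCF_original = 1.118 × 10⁻⁵ × 16.4 × (27560)² = 1.118 × 10⁻⁵ × 16.4 × 759,553,600 ≈ 139,265.7 × g
Target RCF = 1.1 × 139,265.7 ≈ 153,192.3 × g
Your rotor: r = 280 mm = 28.0 cm
153,192.3 = 1.118 × 10⁻⁵ × 28 × N²
N² = 153,192.3 / (31.304 × 10⁻⁵) = 489,369,729
N ≈ √489,369,729 ≈ 22,121.7

22122 RPM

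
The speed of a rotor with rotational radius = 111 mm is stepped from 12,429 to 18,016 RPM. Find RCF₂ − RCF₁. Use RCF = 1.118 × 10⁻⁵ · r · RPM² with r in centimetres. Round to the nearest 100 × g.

21100 × g

r = 111 mm = 11.1 cm
RCF₁ = 1.118 × 10⁻⁵ × 11.1 × (12429)² = 1.118 × 10⁻⁵ × 11.1 × 154,480,041 ≈ 19,170.7 × g
RCF₂ = 1.118 × 10⁻⁵ × 11.1 × (18016)² = 1.118 × 10⁻⁵ × 11.1 × 324,576,256 ≈ 40,279.3 × g
Increase = 40,279.3 − 19,170.7 = 21,108.6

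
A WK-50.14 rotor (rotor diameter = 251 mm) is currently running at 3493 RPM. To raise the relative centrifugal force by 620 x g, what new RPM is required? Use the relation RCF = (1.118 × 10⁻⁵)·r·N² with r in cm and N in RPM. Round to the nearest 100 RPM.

r = 251 mm / 2 = 125.5 mm = 12.55 cm
Current RCF = 1.118 × 10⁻⁵ × 12.55 × (3493)² = 1.118 × 10⁻⁵ × 12.55 × 12,201,049 ≈ 1,711.9 × g
Target RCF = 1,711.9 + 620 = 2,331.9 × g
N² = 2,331.9 / (14.0309 × 10⁻⁵) = 16,619,746
N ≈ √16,619,746 ≈ 4,076.7

≈ 4100 RPM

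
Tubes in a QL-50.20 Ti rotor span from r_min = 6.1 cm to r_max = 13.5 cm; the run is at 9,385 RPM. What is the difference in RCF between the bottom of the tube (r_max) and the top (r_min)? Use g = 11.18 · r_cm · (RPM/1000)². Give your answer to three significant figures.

7290 ×g

RCF_max = 11.18 × 13.5 × (9.385)² = 11.18 × 13.5 × 88.078225 ≈ 13,293.6 × g
RCF_min = 11.18 × 6.1 × (9.385)² = 11.18 × 6.1 × 88.078225 ≈ 6,006.8 × g
ΔRCF = 13,293.6 − 6,006.8 = 7,286.8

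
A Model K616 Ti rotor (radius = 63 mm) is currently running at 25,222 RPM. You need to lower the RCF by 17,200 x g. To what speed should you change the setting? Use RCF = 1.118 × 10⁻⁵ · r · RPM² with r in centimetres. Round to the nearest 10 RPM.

19800 RPM

r = 63 mm = 6.3 cm
Current RCF = 1.118 × 10⁻⁵ × 6.3 × (25222)² = 1.118 × 10⁻⁵ × 6.3 × 636,149,284 ≈ 44,806.5 × g
Target RCF = 44,806.5 − 17,200 = 27,606.5 × g
N² = 27,606.5 / (7.0434 × 10⁻⁵) = 391,948,491
N ≈ √391,948,491 ≈ 19,797.7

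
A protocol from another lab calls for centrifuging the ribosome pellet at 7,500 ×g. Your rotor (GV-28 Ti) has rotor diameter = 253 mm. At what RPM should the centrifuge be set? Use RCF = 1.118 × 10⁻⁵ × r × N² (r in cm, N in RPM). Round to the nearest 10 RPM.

7280 RPM

r = 253 mm / 2 = 126.5 mm = 12.65 cm
7,500 = 1.118 × 10⁻⁵ × 12.65 × N²
N² = 7,500 / (14.1427 × 10⁻⁵) = 53,030,892
N ≈ √53,030,892 ≈ 7,282.2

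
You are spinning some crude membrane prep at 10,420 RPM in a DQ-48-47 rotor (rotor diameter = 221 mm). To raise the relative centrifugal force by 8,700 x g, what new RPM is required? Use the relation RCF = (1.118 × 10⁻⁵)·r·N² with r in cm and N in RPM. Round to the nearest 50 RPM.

N₂ ≈ 13400 RPM

r = 221 mm / 2 = 110.5 mm = 11.05 cm
Current RCF = 1.118 × 10⁻⁵ × 11.05 × (10420)² = 1.118 × 10⁻⁵ × 11.05 × 108,576,400 ≈ 13,413.4 × g
Target RCF = 13,413.4 + 8,700 = 22,113.4 × g
N² = 22,113.4 / (12.3539 × 10⁻⁵) = 178,999,344
N ≈ √178,999,344 ≈ 13,379.1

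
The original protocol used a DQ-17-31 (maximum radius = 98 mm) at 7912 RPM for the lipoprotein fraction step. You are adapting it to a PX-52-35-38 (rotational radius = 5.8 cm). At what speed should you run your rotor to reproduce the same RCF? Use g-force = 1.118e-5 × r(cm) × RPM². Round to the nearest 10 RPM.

Original rotor: r = 98 mm = 9.8 cm
RCF = 1.118 × 10⁻⁵ × r × N²
RCF_original = 1.118 × 10⁻⁵ × 9.8 × (7912)² = 1.118 × 10⁻⁵ × 9.8 × 62,599,744 ≈ 6,858.7 × g
6,858.7 = 1.118 × 10⁻⁵ × 5.8 × N²
N² = 6,858.7 / (6.4844 × 10⁻⁵) = 105,772,315
N ≈ √105,772,315 ≈ 10,284.6

≈ 10280 RPM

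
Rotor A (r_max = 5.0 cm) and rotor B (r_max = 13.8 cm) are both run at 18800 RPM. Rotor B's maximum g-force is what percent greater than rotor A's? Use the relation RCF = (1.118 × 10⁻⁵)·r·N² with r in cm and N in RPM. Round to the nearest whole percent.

176%

At equal RPM, RCF scales linearly with r: ratio = 13.8 / 5.0 = 2.7600.
So rotor B delivers 176.0% more g-force.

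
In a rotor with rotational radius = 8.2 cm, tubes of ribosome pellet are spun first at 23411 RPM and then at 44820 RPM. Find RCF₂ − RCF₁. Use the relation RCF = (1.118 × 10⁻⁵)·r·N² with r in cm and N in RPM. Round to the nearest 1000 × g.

134000 × g

RCF₁ = 1.118 × 10⁻⁵ × 8.2 × (23411)² = 1.118 × 10⁻⁵ × 8.2 × 548,074,921 ≈ 50,245.3 × g
RCF₂ = 1.118 × 10⁻⁵ × 8.2 × (44820)² = 1.118 × 10⁻⁵ × 8.2 × 2,008,832,400 ≈ 184,161.7 × g
Increase = 184,161.7 − 50,245.3 = 133,916.4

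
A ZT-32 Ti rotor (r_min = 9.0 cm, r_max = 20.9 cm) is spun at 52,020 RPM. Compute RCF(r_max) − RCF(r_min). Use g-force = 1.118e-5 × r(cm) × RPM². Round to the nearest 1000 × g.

RCF_max = 1.118 × 10⁻⁵ × 20.9 × (52020)² = 1.118 × 10⁻⁵ × 20.9 × 2,706,080,400 ≈ 632,308.2 × g
RCF_min = 1.118 × 10⁻⁵ × 9 × (52020)² = 1.118 × 10⁻⁵ × 9 × 2,706,080,400 ≈ 272,285.8 × g
ΔRCF = 632,308.2 − 272,285.8 = 360,022.4

360000 × g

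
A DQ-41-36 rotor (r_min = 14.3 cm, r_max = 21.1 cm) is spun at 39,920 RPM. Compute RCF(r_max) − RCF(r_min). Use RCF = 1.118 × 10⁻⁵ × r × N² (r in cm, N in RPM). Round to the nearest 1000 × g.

RCF_max = 1.118 × 10⁻⁵ × 21.1 × (39920)² = 1.118 × 10⁻⁵ × 21.1 × 1,593,606,400 ≈ 375,928.6 × g
RCF_min = 1.118 × 10⁻⁵ × 14.3 × (39920)² = 1.118 × 10⁻⁵ × 14.3 × 1,593,606,400 ≈ 254,776.2 × g
ΔRCF = 375,928.6 − 254,776.2 = 121,152.4

ΔRCF ≈ 121000 g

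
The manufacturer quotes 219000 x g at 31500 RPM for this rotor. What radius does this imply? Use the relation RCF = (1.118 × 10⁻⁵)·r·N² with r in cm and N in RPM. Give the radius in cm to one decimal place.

219000 = 1.118 × 10⁻⁵ × r × (31500)²
r = 219000 / (1.118 × 10⁻⁵ × 992,250,000) = 219000 / 11093.35 ≈ 19.742 cm

19.7 cm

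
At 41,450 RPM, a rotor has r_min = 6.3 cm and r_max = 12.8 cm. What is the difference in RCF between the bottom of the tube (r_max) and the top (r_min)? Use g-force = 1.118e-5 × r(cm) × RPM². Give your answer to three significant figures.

RCF_max = 1.118 × 10⁻⁵ × 12.8 × (41450)² = 1.118 × 10⁻⁵ × 12.8 × 1,718,102,500 ≈ 245,867.3 × g
RCF_min = 1.118 × 10⁻⁵ × 6.3 × (41450)² = 1.118 × 10⁻⁵ × 6.3 × 1,718,102,500 ≈ 121,012.8 × g
ΔRCF = 245,867.3 − 121,012.8 = 124,854.5

125000 g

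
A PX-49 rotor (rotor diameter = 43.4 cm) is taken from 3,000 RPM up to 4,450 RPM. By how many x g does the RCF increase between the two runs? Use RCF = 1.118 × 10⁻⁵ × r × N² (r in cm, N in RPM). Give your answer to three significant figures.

r = 43.4 / 2 = 21.7 cm
RCF₁ = 1.118 × 10⁻⁵ × 21.7 × (3000)² = 1.118 × 10⁻⁵ × 21.7 × 9,000,000 ≈ 2,183.5 × g
RCF₂ = 1.118 × 10⁻⁵ × 21.7 × (4450)² = 1.118 × 10⁻⁵ × 21.7 × 19,802,500 ≈ 4,804.2 × g
Increase = 4,804.2 − 2,183.5 = 2,620.7

2620 x g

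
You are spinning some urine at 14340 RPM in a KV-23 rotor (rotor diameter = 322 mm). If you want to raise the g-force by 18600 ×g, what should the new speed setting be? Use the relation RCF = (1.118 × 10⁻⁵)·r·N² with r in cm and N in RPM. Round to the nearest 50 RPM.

r = 322 mm / 2 = 161 mm = 16.1 cm
Current RCF = 1.118 × 10⁻⁵ × 16.1 × (14340)² = 1.118 × 10⁻⁵ × 16.1 × 205,635,600 ≈ 37,014 × g
Target RCF = 37,014 + 18,600 = 55,614 × g
N² = 55,614 / (17.9998 × 10⁻⁵) = 308,970,100
N ≈ √308,970,100 ≈ 17,577.5

17600 RPM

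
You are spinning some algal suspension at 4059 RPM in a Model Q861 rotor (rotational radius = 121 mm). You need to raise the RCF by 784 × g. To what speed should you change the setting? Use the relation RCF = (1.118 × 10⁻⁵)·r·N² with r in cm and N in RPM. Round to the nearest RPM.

r = 121 mm = 12.1 cm
Current RCF = 1.118 × 10⁻⁵ × 12.1 × (4059)² = 1.118 × 10⁻⁵ × 12.1 × 16,475,481 ≈ 2,228.8 × g
Target RCF = 2,228.8 + 784 = 3,012.8 × g
N² = 3,012.8 / (13.5278 × 10⁻⁵) = 22,271,175
N ≈ √22,271,175 ≈ 4,719.2

4719 RPM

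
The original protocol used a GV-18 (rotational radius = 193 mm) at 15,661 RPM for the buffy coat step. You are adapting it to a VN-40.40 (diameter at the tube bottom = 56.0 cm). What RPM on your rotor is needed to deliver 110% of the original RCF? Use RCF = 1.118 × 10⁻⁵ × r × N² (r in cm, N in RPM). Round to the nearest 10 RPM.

≈ 13640 RPM

Original rotor: r = 193 mm = 19.3 cm
RCF_original = 1.118 × 10⁻⁵ × 19.3 × (15661)² = 1.118 × 10⁻⁵ × 19.3 × 245,266,921 ≈ 52,922.2 × g
Target RCF = 1.1 × 52,922.2 ≈ 58,214.4 × g
Your rotor: r = 56.0 / 2 = 28 cm
58,214.4 = 1.118 × 10⁻⁵ × 28 × N²
N² = 58,214.4 / (31.304 × 10⁻⁵) = 185,964,733
N ≈ √185,964,733 ≈ 13,636.9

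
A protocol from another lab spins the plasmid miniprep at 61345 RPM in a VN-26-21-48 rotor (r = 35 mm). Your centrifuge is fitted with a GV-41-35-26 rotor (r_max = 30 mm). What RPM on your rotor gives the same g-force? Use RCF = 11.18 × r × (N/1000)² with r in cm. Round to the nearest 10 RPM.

66260 RPM

Original rotor: r = 35 mm = 3.5 cm
RCF_original = 11.18 × 3.5 × (61.345)² = 11.18 × 3.5 × 3,763.209025 ≈ 147,254.4 × g
Your rotor: r = 30 mm = 3.0 cm
147,254.4 = 11.18 × 3 × (N/1000)²
(N/1000)² = 147,254.4 / 33.54 = 4390.411
N = 1000 × √4390.411 ≈ 66,260.2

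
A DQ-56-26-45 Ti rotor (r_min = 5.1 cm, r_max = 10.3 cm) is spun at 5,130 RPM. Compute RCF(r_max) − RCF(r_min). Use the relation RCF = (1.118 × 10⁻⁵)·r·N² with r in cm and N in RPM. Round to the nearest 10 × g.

≈ 1530 g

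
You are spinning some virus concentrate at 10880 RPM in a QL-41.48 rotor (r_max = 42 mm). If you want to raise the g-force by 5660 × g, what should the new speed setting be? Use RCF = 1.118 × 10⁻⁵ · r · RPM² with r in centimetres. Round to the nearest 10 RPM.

r = 42 mm = 4.2 cm
Current RCF = 1.118 × 10⁻⁵ × 4.2 × (10880)² = 1.118 × 10⁻⁵ × 4.2 × 118,374,400 ≈ 5,558.4 × g
Target RCF = 5,558.4 + 5,660 = 11,218.4 × g
N² = 11,218.4 / (4.6956 × 10⁻⁵) = 238,913,025
N ≈ √238,913,025 ≈ 15,456.8

N₂ ≈ 15460 RPM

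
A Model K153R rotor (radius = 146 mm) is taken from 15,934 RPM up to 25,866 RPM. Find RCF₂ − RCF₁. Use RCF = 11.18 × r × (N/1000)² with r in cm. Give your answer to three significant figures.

≈ 67800 × g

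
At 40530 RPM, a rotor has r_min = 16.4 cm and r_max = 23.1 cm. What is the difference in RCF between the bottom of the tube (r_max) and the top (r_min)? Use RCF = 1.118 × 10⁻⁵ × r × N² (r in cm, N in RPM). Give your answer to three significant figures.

ΔRCF ≈ 123000 x g

RCF_max = 1.118 × 10⁻⁵ × 23.1 × (40530)² = 1.118 × 10⁻⁵ × 23.1 × 1,642,680,900 ≈ 424,235.5 × g
RCF_min = 1.118 × 10⁻⁵ × 16.4 × (40530)² = 1.118 × 10⁻⁵ × 16.4 × 1,642,680,900 ≈ 301,188.8 × g
ΔRCF = 424,235.5 − 301,188.8 = 123,046.7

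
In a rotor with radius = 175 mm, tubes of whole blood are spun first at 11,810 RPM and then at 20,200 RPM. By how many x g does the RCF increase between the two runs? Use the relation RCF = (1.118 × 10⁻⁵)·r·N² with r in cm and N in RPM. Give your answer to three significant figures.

≈ 52500 x g

r = 175 mm = 17.5 cm
RCF₁ = 1.118 × 10⁻⁵ × 17.5 × (11810)² = 1.118 × 10⁻⁵ × 17.5 × 139,476,100 ≈ 27,288.5 × g
RCF₂ = 1.118 × 10⁻⁵ × 17.5 × (20200)² = 1.118 × 10⁻⁵ × 17.5 × 408,040,000 ≈ 79,833 × g
Increase = 79,833 − 27,288.5 = 52,544.5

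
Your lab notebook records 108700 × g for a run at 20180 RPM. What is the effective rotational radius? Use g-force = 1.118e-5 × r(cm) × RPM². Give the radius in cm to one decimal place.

≈ 23.9 cm

RCF = 1.118 × 10⁻⁵ × r × N²
108700 = 1.118 × 10⁻⁵ × r × (20180)²
r = 108700 / (1.118 × 10⁻⁵ × 407,232,400) = 108700 / 4552.858 ≈ 23.875 cm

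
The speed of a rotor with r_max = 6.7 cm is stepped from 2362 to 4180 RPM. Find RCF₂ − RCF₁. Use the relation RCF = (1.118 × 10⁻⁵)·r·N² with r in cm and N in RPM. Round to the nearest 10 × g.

≈ 890 g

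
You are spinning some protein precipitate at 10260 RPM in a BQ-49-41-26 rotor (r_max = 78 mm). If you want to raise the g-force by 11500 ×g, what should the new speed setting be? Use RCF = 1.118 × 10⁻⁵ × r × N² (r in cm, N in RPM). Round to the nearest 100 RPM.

15400 RPM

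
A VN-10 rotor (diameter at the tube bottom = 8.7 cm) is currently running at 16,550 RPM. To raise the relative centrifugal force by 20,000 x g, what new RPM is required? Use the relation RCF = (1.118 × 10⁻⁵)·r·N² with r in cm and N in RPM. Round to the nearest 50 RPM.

26200 RPM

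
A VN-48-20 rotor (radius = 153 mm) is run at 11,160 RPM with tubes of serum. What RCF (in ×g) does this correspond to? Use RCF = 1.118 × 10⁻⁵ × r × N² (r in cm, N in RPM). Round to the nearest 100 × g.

≈ 21300 ×g

r = 153 mm = 15.3 cm
RCF = 1.118 × 10⁻⁵ × 15.3 × (11160)² = 1.118 × 10⁻⁵ × 15.3 × 124,545,600 ≈ 21,304 × g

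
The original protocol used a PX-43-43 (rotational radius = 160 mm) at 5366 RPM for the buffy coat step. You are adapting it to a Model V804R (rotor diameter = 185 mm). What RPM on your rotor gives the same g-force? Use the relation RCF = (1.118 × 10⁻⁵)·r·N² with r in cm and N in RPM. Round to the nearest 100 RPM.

7100 RPM

Original rotor: r = 160 mm = 16.0 cm
RCF_original = 1.118 × 10⁻⁵ × 16 × (5366)² = 1.118 × 10⁻⁵ × 16 × 28,793,956 ≈ 5,150.7 × g
Your rotor: r = 185 mm / 2 = 92.5 mm = 9.25 cm
5,150.7 = 1.118 × 10⁻⁵ × 9.25 × N²
N² = 5,150.7 / (10.3415 × 10⁻⁵) = 49,806,121
N ≈ √49,806,121 ≈ 7,057.3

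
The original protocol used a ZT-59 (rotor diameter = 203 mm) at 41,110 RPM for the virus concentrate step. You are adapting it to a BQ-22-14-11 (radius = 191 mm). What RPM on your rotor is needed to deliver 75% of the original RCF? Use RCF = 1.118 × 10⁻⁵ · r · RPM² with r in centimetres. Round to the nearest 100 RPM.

26000 RPM

Original rotor: r = 203 mm / 2 = 101.5 mm = 10.15 cm
RCF_original = 1.118 × 10⁻⁵ × 10.15 × (41110)² = 1.118 × 10⁻⁵ × 10.15 × 1,690,032,100 ≈ 191,779.8 × g
Target RCF = 0.75 × 191,779.8 ≈ 143,834.8 × g
Your rotor: r = 191 mm = 19.1 cm
143,834.8 = 1.118 × 10⁻⁵ × 19.1 × N²
N² = 143,834.8 / (21.3538 × 10⁻⁵) = 673,579,410
N ≈ √673,579,410 ≈ 25,953.4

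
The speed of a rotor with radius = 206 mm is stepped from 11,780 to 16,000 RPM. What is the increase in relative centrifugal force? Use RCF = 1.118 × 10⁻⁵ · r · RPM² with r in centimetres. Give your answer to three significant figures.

27000 x g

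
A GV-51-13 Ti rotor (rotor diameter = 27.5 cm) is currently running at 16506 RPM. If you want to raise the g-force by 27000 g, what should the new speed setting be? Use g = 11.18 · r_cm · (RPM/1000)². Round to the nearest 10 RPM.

21170 RPM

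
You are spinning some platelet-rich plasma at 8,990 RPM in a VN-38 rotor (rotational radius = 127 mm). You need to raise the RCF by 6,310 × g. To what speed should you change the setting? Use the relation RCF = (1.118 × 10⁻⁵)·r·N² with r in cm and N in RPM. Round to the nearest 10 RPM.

11190 RPM

r = 127 mm = 12.7 cm
Current RCF = 1.118 × 10⁻⁵ × 12.7 × (8990)² = 1.118 × 10⁻⁵ × 12.7 × 80,820,100 ≈ 11,475.3 × g
Target RCF = 11,475.3 + 6,310 = 17,785.3 × g
N² = 17,785.3 / (14.1986 × 10⁻⁵) = 125,260,941
N ≈ √125,260,941 ≈ 11,192.0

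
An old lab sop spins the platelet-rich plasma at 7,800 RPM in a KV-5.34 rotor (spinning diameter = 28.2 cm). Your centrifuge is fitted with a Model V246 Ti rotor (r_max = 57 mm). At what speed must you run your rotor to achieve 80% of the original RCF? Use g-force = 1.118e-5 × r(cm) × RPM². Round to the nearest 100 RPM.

Original rotor: r = 28.2 / 2 = 14.1 cm
RCF_original = 1.118 × 10⁻⁵ × 14.1 × (7800)² = 1.118 × 10⁻⁵ × 14.1 × 60,840,000 ≈ 9,590.7 × g
Target RCF = 0.8 × 9,590.7 ≈ 7,672.6 × g
Your rotor: r = 57 mm = 5.7 cm
7,672.6 = 1.118 × 10⁻⁵ × 5.7 × N²
N² = 7,672.6 / (6.3726 × 10⁻⁵) = 120,399,837
N ≈ √120,399,837 ≈ 10,972.7

≈ 11000 RPM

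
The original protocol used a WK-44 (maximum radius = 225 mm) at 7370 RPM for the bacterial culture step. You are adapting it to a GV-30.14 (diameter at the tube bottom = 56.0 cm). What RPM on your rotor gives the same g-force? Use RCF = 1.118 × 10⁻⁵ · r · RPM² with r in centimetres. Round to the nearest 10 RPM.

6610 RPM

Original rotor: r = 225 mm = 22.5 cm
RCF_original = 1.118 × 10⁻⁵ × 22.5 × (7370)² = 1.118 × 10⁻⁵ × 22.5 × 54,316,900 ≈ 13,663.4 × g
Your rotor: r = 56.0 / 2 = 28 cm
13,663.4 = 1.118 × 10⁻⁵ × 28 × N²
N² = 13,663.4 / (31.304 × 10⁻⁵) = 43,647,457
N ≈ √43,647,457 ≈ 6,606.6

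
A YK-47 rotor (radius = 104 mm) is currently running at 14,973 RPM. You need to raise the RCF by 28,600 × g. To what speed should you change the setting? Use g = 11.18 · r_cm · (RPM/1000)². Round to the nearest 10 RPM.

r = 104 mm = 10.4 cm
Current RCF = 11.18 × 10.4 × (14.973)² = 11.18 × 10.4 × 224.190729 ≈ 26,067.1 × g
Target RCF = 26,067.1 + 28,600 = 54,667.1 × g
(N/1000)² = 54,667.1 / 116.272 = 470.1656
N = 1000 × √470.1656 ≈ 21,683.3

≈ 21680 RPM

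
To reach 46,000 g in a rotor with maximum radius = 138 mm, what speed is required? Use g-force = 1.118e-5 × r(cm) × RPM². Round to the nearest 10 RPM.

N ≈ 17270 RPM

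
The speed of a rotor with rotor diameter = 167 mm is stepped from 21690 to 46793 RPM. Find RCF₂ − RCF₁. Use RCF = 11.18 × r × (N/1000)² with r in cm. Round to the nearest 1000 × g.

≈ 160000 × g

r = 167 mm / 2 = 83.5 mm = 8.35 cm
RCF₁ = 11.18 × 8.35 × (21.69)² = 11.18 × 8.35 × 470.4561 ≈ 43,918.5 × g
RCF₂ = 11.18 × 8.35 × (46.793)² = 11.18 × 8.35 × 2,189.584849 ≈ 204,404.3 × g
Increase = 204,404.3 − 43,918.5 = 160,485.8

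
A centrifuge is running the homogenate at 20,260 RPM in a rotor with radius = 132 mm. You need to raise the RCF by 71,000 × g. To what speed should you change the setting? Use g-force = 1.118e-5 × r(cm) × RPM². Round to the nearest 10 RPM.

29860 RPM

r = 132 mm = 13.2 cm
Current RCF = 1.118 × 10⁻⁵ × 13.2 × (20260)² = 1.118 × 10⁻⁵ × 13.2 × 410,467,600 ≈ 60,575.2 × g
Target RCF = 60,575.2 + 71,000 = 131,575.2 × g
N² = 131,575.2 / (14.7576 × 10⁻⁵) = 891,575,866
N ≈ √891,575,866 ≈ 29,859.3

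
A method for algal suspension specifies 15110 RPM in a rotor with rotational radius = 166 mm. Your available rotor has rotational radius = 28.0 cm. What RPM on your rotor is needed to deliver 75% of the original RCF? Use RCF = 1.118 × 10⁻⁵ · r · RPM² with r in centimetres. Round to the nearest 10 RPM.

Original rotor: r = 166 mm = 16.6 cm
RCF = 1.118 × 10⁻⁵ × r × N²
RCF_original = 1.118 × 10⁻⁵ × 16.6 × (15110)² = 1.118 × 10⁻⁵ × 16.6 × 228,312,100 ≈ 42,372 × g
Target RCF = 0.75 × 42,372 ≈ 31,779 × g
31,779 = 1.118 × 10⁻⁵ × 28 × N²
N² = 31,779 / (31.304 × 10⁻⁵) = 101,517,378
N ≈ √101,517,378 ≈ 10,075.6

10080 RPM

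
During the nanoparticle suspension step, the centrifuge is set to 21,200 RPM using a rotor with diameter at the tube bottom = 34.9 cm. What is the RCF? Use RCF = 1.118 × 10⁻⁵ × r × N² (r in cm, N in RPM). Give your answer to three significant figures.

r = 34.9 / 2 = 17.45 cm
RCF = 1.118 × 10⁻⁵ × 17.45 × (21200)² = 1.118 × 10⁻⁵ × 17.45 × 449,440,000 ≈ 87,681.7 × g

≈ 87700 g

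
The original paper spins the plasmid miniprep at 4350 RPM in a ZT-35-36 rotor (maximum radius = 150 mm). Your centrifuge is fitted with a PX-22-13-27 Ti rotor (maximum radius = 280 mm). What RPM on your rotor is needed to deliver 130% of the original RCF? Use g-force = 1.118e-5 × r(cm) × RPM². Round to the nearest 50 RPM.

3650 RPM

Original rotor: r = 150 mm = 15.0 cm
RCF_original = 1.118 × 10⁻⁵ × 15 × (4350)² = 1.118 × 10⁻⁵ × 15 × 18,922,500 ≈ 3,173.3 × g
Target RCF = 1.3 × 3,173.3 ≈ 4,125.3 × g
Your rotor: r = 280 mm = 28.0 cm
4,125.3 = 1.118 × 10⁻⁵ × 28 × N²
N² = 4,125.3 / (31.304 × 10⁻⁵) = 13,178,188
N ≈ √13,178,188 ≈ 3,630.2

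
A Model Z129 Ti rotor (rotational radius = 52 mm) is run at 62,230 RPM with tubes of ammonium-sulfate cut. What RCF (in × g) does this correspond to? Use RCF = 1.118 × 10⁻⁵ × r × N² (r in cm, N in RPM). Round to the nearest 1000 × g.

r = 52 mm = 5.2 cm
RCF = 1.118 × 10⁻⁵ × 5.2 × (62230)² = 1.118 × 10⁻⁵ × 5.2 × 3,872,572,900 ≈ 225,135.9 × g

225000 × g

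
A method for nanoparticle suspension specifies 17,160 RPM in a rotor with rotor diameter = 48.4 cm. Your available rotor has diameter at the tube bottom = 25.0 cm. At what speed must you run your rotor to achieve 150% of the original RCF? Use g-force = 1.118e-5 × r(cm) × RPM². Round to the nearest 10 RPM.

Original rotor: r = 48.4 / 2 = 24.2 cm
RCF_original = 1.118 × 10⁻⁵ × 24.2 × (17160)² = 1.118 × 10⁻⁵ × 24.2 × 294,465,600 ≈ 79,669.4 × g
Target RCF = 1.5 × 79,669.4 ≈ 119,504.1 × g
Your rotor: r = 25.0 / 2 = 12.5 cm
119,504.1 = 1.118 × 10⁻⁵ × 12.5 × N²
N² = 119,504.1 / (13.975 × 10⁻⁵) = 855,127,728
N ≈ √855,127,728 ≈ 29,242.6

≈ 29240 RPM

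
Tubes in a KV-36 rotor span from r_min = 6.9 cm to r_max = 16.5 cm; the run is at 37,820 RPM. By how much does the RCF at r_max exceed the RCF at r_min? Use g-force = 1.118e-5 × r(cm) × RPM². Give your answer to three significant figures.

ΔRCF ≈ 154000 ×g

RCF_max = 1.118 × 10⁻⁵ × 16.5 × (37820)² = 1.118 × 10⁻⁵ × 16.5 × 1,430,352,400 ≈ 263,857.1 × g
RCF_min = 1.118 × 10⁻⁵ × 6.9 × (37820)² = 1.118 × 10⁻⁵ × 6.9 × 1,430,352,400 ≈ 110,340.2 × g
ΔRCF = 263,857.1 − 110,340.2 = 153,516.9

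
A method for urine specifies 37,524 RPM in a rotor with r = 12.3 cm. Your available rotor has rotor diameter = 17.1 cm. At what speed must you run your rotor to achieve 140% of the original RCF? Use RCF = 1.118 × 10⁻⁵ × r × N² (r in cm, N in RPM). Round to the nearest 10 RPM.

≈ 53250 RPM

RCF_original = 1.118 × 10⁻⁵ × 12.3 × (37524)² = 1.118 × 10⁻⁵ × 12.3 × 1,408,050,576 ≈ 193,626.7 × g
Target RCF = 1.4 × 193,626.7 ≈ 271,077.4 × g
Your rotor: r = 17.1 / 2 = 8.55 cm
271,077.4 = 1.118 × 10⁻⁵ × 8.55 × N²
N² = 271,077.4 / (9.5589 × 10⁻⁵) = 2,835,863,959
N ≈ √2,835,863,959 ≈ 53,252.8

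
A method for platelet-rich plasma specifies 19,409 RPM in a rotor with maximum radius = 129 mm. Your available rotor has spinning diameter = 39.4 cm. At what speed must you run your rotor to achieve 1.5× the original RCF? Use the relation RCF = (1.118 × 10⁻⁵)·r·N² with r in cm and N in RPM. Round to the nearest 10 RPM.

Original rotor: r = 129 mm = 12.9 cm
RCF_original = 1.118 × 10⁻⁵ × 12.9 × (19409)² = 1.118 × 10⁻⁵ × 12.9 × 376,709,281 ≈ 54,329.8 × g
Target RCF = 1.5 × 54,329.8 ≈ 81,494.7 × g
Your rotor: r = 39.4 / 2 = 19.7 cm
81,494.7 = 1.118 × 10⁻⁵ × 19.7 × N²
N² = 81,494.7 / (22.0246 × 10⁻⁵) = 370,016,709
N ≈ √370,016,709 ≈ 19,235.8

19240 RPM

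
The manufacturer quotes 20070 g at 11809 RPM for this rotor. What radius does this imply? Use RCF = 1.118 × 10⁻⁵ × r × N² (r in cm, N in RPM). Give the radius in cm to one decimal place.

RCF = 1.118 × 10⁻⁵ × r × N²
20070 = 1.118 × 10⁻⁵ × r × (11809)²
r = 20070 / (1.118 × 10⁻⁵ × 139,452,481) = 20070 / 1559.079 ≈ 12.873 cm

12.9 cm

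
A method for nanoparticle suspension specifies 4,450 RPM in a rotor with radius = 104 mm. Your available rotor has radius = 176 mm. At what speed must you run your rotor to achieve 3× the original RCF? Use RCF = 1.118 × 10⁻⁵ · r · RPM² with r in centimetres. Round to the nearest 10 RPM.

Original rotor: r = 104 mm = 10.4 cm
RCF = 1.118 × 10⁻⁵ × r × N²
RCF_original = 1.118 × 10⁻⁵ × 10.4 × (4450)² = 1.118 × 10⁻⁵ × 10.4 × 19,802,500 ≈ 2,302.5 × g
Target RCF = 3 × 2,302.5 ≈ 6,907.5 × g
Your rotor: r = 176 mm = 17.6 cm
6,907.5 = 1.118 × 10⁻⁵ × 17.6 × N²
N² = 6,907.5 / (19.6768 × 10⁻⁵) = 35,104,793
N ≈ √35,104,793 ≈ 5,924.9

≈ 5920 RPM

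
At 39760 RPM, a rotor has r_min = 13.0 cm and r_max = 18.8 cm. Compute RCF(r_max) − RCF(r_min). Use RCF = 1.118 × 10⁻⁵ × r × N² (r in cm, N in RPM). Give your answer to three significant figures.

RCF_max = 1.118 × 10⁻⁵ × 18.8 × (39760)² = 1.118 × 10⁻⁵ × 18.8 × 1,580,857,600 ≈ 332,271 × g
RCF_min = 1.118 × 10⁻⁵ × 13 × (39760)² = 1.118 × 10⁻⁵ × 13 × 1,580,857,600 ≈ 229,761.8 × g
ΔRCF = 332,271 − 229,761.8 = 102,509.2

≈ 103000 x g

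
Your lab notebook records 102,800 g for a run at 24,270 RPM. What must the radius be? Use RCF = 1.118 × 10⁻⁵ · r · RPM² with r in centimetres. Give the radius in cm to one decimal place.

≈ 15.6 cm

102800 = 1.118 × 10⁻⁵ × r × (24270)²
r = 102800 / (1.118 × 10⁻⁵ × 589,032,900) = 102800 / 6585.388 ≈ 15.610 cm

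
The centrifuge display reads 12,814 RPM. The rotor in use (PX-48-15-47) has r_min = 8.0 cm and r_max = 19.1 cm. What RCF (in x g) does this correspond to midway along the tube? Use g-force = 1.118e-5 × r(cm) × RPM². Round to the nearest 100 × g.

RCF ≈ 24900 x g

r_avg = (8.0 + 19.1) / 2 = 13.55 cm
RCF = 1.118 × 10⁻⁵ × 13.55 × (12814)² = 1.118 × 10⁻⁵ × 13.55 × 164,198,596 ≈ 24,874.3 × g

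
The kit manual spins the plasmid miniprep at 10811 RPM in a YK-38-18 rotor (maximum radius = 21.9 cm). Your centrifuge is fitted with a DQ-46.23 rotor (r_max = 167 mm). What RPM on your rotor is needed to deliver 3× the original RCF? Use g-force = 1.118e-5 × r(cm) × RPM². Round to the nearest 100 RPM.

≈ 21400 RPM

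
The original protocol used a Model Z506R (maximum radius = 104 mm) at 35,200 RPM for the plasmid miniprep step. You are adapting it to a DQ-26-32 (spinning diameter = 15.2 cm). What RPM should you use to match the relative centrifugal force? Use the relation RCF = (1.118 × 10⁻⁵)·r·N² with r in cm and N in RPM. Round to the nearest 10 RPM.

41180 RPM

Original rotor: r = 104 mm = 10.4 cm
RCF = 1.118 × 10⁻⁵ × r × N²
RCF_original = 1.118 × 10⁻⁵ × 10.4 × (35200)² = 1.118 × 10⁻⁵ × 10.4 × 1,239,040,000 ≈ 144,065.7 × g
Your rotor: r = 15.2 / 2 = 7.6 cm
144,065.7 = 1.118 × 10⁻⁵ × 7.6 × N²
N² = 144,065.7 / (8.4968 × 10⁻⁵) = 1,695,528,905
N ≈ √1,695,528,905 ≈ 41,176.8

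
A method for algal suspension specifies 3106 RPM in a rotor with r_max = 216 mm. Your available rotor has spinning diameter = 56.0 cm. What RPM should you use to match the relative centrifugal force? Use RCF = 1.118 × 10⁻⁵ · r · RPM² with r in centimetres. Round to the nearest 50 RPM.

Original rotor: r = 216 mm = 21.6 cm
RCF = 1.118 × 10⁻⁵ × r × N²
RCF_original = 1.118 × 10⁻⁵ × 21.6 × (3106)² = 1.118 × 10⁻⁵ × 21.6 × 9,647,236 ≈ 2,329.7 × g
Your rotor: r = 56.0 / 2 = 28 cm
2,329.7 = 1.118 × 10⁻⁵ × 28 × N²
N² = 2,329.7 / (31.304 × 10⁻⁵) = 7,442,180
N ≈ √7,442,180 ≈ 2,728.0

2750 RPM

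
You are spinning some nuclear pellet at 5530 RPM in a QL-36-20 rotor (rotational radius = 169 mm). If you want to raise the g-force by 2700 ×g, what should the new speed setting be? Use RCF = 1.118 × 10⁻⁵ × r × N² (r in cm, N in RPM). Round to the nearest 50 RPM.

N₂ ≈ 6700 RPM

r = 169 mm = 16.9 cm
Current RCF = 1.118 × 10⁻⁵ × 16.9 × (5530)² = 1.118 × 10⁻⁵ × 16.9 × 30,580,900 ≈ 5,778 × g
Target RCF = 5,778 + 2,700 = 8,478 × g
N² = 8,478 / (18.8942 × 10⁻⁵) = 44,870,913
N ≈ √44,870,913 ≈ 6,698.6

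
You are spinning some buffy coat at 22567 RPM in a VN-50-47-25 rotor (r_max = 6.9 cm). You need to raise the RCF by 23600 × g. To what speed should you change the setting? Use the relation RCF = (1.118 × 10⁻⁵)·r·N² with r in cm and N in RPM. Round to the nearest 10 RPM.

28550 RPM

Current RCF = 1.118 × 10⁻⁵ × 6.9 × (22567)² = 1.118 × 10⁻⁵ × 6.9 × 509,269,489 ≈ 39,286.1 × g
Target RCF = 39,286.1 + 23,600 = 62,886.1 × g
N² = 62,886.1 / (7.7142 × 10⁻⁵) = 815,199,243
N ≈ √815,199,243 ≈ 28,551.7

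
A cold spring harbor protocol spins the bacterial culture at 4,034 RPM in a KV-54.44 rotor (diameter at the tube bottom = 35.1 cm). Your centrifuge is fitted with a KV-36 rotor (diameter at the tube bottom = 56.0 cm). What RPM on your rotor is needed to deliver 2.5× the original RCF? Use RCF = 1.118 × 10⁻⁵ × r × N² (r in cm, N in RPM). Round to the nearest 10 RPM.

≈ 5050 RPM

Original rotor: r = 35.1 / 2 = 17.55 cm
RCF = 1.118 × 10⁻⁵ × r × N²
RCF_original = 1.118 × 10⁻⁵ × 17.55 × (4034)² = 1.118 × 10⁻⁵ × 17.55 × 16,273,156 ≈ 3,192.9 × g
Target RCF = 2.5 × 3,192.9 ≈ 7,982.2 × g
Your rotor: r = 56.0 / 2 = 28 cm
7,982.2 = 1.118 × 10⁻⁵ × 28 × N²
N² = 7,982.2 / (31.304 × 10⁻⁵) = 25,498,978
N ≈ √25,498,978 ≈ 5,049.7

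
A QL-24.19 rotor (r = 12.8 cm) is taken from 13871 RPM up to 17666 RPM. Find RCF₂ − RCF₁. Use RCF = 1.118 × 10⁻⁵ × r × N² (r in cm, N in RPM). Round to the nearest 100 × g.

RCF₁ = 1.118 × 10⁻⁵ × 12.8 × (13871)² = 1.118 × 10⁻⁵ × 12.8 × 192,404,641 ≈ 27,533.9 × g
RCF₂ = 1.118 × 10⁻⁵ × 12.8 × (17666)² = 1.118 × 10⁻⁵ × 12.8 × 312,087,556 ≈ 44,661 × g
Increase = 44,661 − 27,533.9 = 17,127.1

17100 ×g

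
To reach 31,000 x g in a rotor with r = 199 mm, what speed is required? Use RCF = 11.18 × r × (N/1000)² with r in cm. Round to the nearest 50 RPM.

r = 199 mm = 19.9 cm
31,000 = 11.18 × 19.9 × (N/1000)²
(N/1000)² = 31,000 / 222.482 = 139.3371
N = 1000 × √139.3371 ≈ 11,804.1

N ≈ 11800 RPM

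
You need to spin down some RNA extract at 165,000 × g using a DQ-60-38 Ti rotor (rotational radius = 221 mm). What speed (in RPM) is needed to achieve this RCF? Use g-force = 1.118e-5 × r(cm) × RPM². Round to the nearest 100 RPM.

N ≈ 25800 RPM

r = 221 mm = 22.1 cm
165,000 = 1.118 × 10⁻⁵ × 22.1 × N²
N² = 165,000 / (24.7078 × 10⁻⁵) = 667,805,308
N ≈ √667,805,308 ≈ 25,841.9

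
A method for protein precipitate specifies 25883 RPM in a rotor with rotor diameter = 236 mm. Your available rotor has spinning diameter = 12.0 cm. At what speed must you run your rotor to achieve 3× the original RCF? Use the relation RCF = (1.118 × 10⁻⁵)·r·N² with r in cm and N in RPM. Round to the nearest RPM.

Original rotor: r = 236 mm / 2 = 118 mm = 11.8 cm
RCF_original = 1.118 × 10⁻⁵ × 11.8 × (25883)² = 1.118 × 10⁻⁵ × 11.8 × 669,929,689 ≈ 88,379.8 × g
Target RCF = 3 × 88,379.8 ≈ 265,139.4 × g
Your rotor: r = 12.0 / 2 = 6 cm
265,139.4 = 1.118 × 10⁻⁵ × 6 × N²
N² = 265,139.4 / (6.708 × 10⁻⁵) = 3,952,584,973
N ≈ √3,952,584,973 ≈ 62,869.6

62870 RPM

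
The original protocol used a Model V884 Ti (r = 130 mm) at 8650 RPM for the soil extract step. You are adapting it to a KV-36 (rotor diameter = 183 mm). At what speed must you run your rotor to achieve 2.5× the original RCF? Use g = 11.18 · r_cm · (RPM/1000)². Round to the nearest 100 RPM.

Original rotor: r = 130 mm = 13.0 cm
RCF_original = 11.18 × 13 × (8.65)² = 11.18 × 13 × 74.8225 ≈ 10,874.7 × g
Target RCF = 2.5 × 10,874.7 ≈ 27,186.8 × g
Your rotor: r = 183 mm / 2 = 91.5 mm = 9.15 cm
27,186.8 = 11.18 × 9.15 × (N/1000)²
(N/1000)² = 27,186.8 / 102.297 = 265.7634
N = 1000 × √265.7634 ≈ 16,302.3

≈ 16300 RPM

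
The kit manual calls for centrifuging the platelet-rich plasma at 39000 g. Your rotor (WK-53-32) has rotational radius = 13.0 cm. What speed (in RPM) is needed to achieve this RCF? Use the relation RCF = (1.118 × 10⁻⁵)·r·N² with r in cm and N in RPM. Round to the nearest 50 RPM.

16400 RPM

39,000 = 1.118 × 10⁻⁵ × 13 × N²
N² = 39,000 / (14.534 × 10⁻⁵) = 268,336,315
N ≈ √268,336,315 ≈ 16,381.0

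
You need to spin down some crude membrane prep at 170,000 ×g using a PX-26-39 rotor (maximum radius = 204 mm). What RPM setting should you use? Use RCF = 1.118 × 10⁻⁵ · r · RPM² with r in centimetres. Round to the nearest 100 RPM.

≈ 27300 RPM

r = 204 mm = 20.4 cm
170,000 = 1.118 × 10⁻⁵ × 20.4 × N²
N² = 170,000 / (22.8072 × 10⁻⁵) = 745,378,652
N ≈ √745,378,652 ≈ 27,301.6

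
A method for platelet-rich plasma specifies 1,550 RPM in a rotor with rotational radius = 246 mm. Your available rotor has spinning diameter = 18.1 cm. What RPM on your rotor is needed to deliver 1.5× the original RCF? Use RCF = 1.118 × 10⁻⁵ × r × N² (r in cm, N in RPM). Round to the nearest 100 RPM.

Original rotor: r = 246 mm = 24.6 cm
RCF_original = 1.118 × 10⁻⁵ × 24.6 × (1550)² = 1.118 × 10⁻⁵ × 24.6 × 2,402,500 ≈ 660.8 × g
Target RCF = 1.5 × 660.8 ≈ 991.2 × g
Your rotor: r = 18.1 / 2 = 9.05 cm
991.2 = 1.118 × 10⁻⁵ × 9.05 × N²
N² = 991.2 / (10.1179 × 10⁻⁵) = 9,796,499
N ≈ √9,796,499 ≈ 3,129.9

3100 RPM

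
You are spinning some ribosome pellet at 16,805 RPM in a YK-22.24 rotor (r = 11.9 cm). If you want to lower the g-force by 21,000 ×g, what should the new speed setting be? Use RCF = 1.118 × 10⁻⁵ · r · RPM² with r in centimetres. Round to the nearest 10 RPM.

11160 RPM

Current RCF = 1.118 × 10⁻⁵ × 11.9 × (16805)² = 1.118 × 10⁻⁵ × 11.9 × 282,408,025 ≈ 37,572.1 × g
Target RCF = 37,572.1 − 21,000 = 16,572.1 × g
N² = 16,572.1 / (13.3042 × 10⁻⁵) = 124,562,920
N ≈ √124,562,920 ≈ 11,160.8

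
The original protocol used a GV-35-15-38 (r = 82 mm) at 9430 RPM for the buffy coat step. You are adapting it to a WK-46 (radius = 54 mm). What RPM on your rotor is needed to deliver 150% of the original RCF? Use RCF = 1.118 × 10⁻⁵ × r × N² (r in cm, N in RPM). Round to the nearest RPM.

Original rotor: r = 82 mm = 8.2 cm
RCF_original = 1.118 × 10⁻⁵ × 8.2 × (9430)² = 1.118 × 10⁻⁵ × 8.2 × 88,924,900 ≈ 8,152.3 × g
Target RCF = 1.5 × 8,152.3 ≈ 12,228.5 × g
Your rotor: r = 54 mm = 5.4 cm
12,228.5 = 1.118 × 10⁻⁵ × 5.4 × N²
N² = 12,228.5 / (6.0372 × 10⁻⁵) = 202,552,508
N ≈ √202,552,508 ≈ 14,232.1

14232 RPM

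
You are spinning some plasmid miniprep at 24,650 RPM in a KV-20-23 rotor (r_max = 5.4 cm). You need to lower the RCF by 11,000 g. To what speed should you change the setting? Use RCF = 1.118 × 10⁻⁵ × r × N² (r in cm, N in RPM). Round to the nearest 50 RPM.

Current RCF = 1.118 × 10⁻⁵ × 5.4 × (24650)² = 1.118 × 10⁻⁵ × 5.4 × 607,622,500 ≈ 36,683.4 × g
Target RCF = 36,683.4 − 11,000 = 25,683.4 × g
N² = 25,683.4 / (6.0372 × 10⁻⁵) = 425,419,068
N ≈ √425,419,068 ≈ 20,625.7

20650 RPM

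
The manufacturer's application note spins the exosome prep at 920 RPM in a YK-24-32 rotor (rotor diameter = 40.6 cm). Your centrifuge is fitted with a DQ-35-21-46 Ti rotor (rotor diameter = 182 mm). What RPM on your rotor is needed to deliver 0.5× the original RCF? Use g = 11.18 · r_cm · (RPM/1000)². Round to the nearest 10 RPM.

≈ 970 RPM

Original rotor: r = 40.6 / 2 = 20.3 cm
RCF = 11.18 × r × (N/1000)²
RCF_original = 11.18 × 20.3 × (0.92)² = 11.18 × 20.3 × 0.8464 ≈ 192.1 × g
Target RCF = 0.5 × 192.1 ≈ 96 × g
Your rotor: r = 182 mm / 2 = 91 mm = 9.1 cm
96 = 11.18 × 9.1 × (N/1000)²
(N/1000)² = 96 / 101.738 = 0.9436002
N = 1000 × √0.9436002 ≈ 971.4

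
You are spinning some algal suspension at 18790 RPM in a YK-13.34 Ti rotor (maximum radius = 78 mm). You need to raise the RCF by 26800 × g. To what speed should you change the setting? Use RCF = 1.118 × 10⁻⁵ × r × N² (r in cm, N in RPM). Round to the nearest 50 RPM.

N₂ ≈ 25700 RPM

r = 78 mm = 7.8 cm
Current RCF = 1.118 × 10⁻⁵ × 7.8 × (18790)² = 1.118 × 10⁻⁵ × 7.8 × 353,064,100 ≈ 30,788.6 × g
Target RCF = 30,788.6 + 26,800 = 57,588.6 × g
N² = 57,588.6 / (8.7204 × 10⁻⁵) = 660,389,432
N ≈ √660,389,432 ≈ 25,698.0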